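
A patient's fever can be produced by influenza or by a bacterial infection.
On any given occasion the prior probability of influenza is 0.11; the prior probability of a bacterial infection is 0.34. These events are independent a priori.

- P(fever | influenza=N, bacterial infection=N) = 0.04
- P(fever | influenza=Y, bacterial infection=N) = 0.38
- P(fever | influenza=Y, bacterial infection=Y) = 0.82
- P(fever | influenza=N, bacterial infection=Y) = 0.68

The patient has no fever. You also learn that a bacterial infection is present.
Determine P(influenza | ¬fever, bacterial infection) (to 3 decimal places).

P(influenza | ¬fever, bacterial infection) ≈ 0.065

Numerator (weight on configurations with influenza): 0.18×0.11 = 0.019800
Normalizer over all consistent configurations: 0.32×0.89 + 0.18×0.11 = 0.304600
P(influenza | ¬fever, bacterial infection) = 0.019800/0.304600 ≈ 0.065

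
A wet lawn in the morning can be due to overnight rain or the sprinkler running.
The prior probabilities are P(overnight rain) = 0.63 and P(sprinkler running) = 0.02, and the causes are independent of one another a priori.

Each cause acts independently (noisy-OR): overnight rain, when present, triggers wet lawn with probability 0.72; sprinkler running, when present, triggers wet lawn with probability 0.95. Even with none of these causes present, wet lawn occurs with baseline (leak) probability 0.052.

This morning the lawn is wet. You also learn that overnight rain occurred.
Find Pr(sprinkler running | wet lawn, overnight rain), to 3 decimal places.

Under noisy-OR, P(wet lawn | causes) = 1 − (1−0.052)·∏(1−qᵢ) over the active causes.
P(wet lawn | overnight rain) = 0.73456×0.98 + 0.986728×0.02 = 0.719869 + 0.019735 = 0.739604
Of this, 0.019735 comes from 0.986728×0.02 (the sprinkler running=true cases).
Hence the posterior is 0.019735/0.739604 ≈ 0.027.

Pr(sprinkler running | wet lawn, overnight rain) ≈ 0.027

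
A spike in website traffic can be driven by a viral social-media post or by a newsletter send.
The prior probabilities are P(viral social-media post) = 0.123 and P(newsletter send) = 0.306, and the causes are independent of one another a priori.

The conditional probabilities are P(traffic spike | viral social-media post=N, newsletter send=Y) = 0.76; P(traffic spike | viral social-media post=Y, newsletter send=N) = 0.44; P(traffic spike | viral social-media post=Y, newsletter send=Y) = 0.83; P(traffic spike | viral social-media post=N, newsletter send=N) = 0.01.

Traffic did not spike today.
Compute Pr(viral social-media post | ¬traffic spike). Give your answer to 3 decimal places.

P(¬traffic spike) = 0.99*0.877*0.694 + 0.24*0.877*0.306 + 0.56*0.123*0.694 + 0.17*0.123*0.306 = 0.602552 + 0.064407 + 0.047803 + 0.006398 = 0.721160
Of this, 0.054201 comes from 0.047803 + 0.006398 (the viral social-media post=true cases).
Hence the posterior is 0.054201/0.721160 ≈ 0.075.

Pr(viral social-media post | ¬traffic spike) ≈ 0.075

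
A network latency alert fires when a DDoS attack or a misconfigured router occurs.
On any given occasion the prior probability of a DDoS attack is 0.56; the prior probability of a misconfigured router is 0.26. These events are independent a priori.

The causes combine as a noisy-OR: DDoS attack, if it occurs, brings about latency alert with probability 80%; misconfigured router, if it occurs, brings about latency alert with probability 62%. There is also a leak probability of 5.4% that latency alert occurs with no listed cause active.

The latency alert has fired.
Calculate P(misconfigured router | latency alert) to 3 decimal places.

P(misconfigured router | latency alert) ≈ 0.371

Under noisy-OR, P(latency alert | causes) = 1 − (1−0.054)·∏(1−qᵢ) over the active causes.
For the numerator, keep only misconfigured router=true terms: 0.073275 + 0.135132 = 0.208407
Denominator P(latency alert): 0.054·0.44·0.74 + 0.64052·0.44·0.26 + 0.8108·0.56·0.74 + 0.928104·0.56·0.26 = 0.561985
P(misconfigured router | latency alert) = 0.208407/0.561985 ≈ 0.371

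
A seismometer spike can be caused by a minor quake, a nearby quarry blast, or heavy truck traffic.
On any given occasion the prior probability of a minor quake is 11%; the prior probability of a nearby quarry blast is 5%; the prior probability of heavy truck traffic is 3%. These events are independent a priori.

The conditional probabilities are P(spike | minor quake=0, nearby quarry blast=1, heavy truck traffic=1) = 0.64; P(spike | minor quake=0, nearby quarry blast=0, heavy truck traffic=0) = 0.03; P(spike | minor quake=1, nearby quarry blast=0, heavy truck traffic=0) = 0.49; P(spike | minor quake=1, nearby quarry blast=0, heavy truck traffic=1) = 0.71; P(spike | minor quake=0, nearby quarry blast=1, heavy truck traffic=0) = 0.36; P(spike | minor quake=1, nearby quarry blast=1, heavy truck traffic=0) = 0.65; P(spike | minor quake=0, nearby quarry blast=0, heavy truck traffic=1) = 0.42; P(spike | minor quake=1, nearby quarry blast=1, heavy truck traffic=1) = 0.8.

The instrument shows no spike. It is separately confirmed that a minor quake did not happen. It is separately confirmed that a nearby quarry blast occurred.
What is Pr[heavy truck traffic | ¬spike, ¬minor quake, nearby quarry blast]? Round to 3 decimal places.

Pr[heavy truck traffic | ¬spike, ¬minor quake, nearby quarry blast] ≈ 0.017

Numerator (weight on configurations with heavy truck traffic): 0.36×0.03 = 0.010800
Denominator P(¬spike | ¬minor quake, nearby quarry blast): 0.64×0.97 + 0.36×0.03 = 0.631600
Posterior = 0.010800 / 0.631600 ≈ 0.017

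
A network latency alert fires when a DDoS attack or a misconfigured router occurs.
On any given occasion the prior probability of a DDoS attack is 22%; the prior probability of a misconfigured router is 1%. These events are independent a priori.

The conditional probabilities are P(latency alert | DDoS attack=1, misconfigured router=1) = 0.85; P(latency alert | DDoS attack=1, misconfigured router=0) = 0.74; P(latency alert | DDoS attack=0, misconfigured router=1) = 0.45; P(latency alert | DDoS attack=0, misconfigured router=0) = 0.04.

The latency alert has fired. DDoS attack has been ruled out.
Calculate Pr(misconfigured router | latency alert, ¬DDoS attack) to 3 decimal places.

Pr(misconfigured router | latency alert, ¬DDoS attack) ≈ 0.102

P(latency alert | ¬DDoS attack) = 0.04*0.99 + 0.45*0.01 = 0.039600 + 0.004500 = 0.044100
The misconfigured router-present share is 0.45*0.01 = 0.004500.
Hence the posterior is 0.004500/0.044100 ≈ 0.102.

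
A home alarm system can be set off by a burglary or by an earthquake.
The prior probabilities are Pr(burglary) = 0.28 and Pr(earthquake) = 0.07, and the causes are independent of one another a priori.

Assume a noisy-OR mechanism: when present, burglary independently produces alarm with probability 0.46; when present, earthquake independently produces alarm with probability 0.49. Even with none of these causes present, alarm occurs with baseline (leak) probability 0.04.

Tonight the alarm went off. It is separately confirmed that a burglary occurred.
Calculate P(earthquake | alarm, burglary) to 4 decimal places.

P(earthquake | alarm, burglary) ≈ 0.1031

Under noisy-OR, P(alarm | causes) = 1 − (1−0.04)·∏(1−qᵢ) over the active causes.
For the numerator, keep only earthquake=true terms: 0.735616×0.07 = 0.051493
Normalizer over all consistent configurations: 0.4816×0.93 + 0.735616×0.07 = 0.499381
Posterior = 0.051493 / 0.499381 ≈ 0.1031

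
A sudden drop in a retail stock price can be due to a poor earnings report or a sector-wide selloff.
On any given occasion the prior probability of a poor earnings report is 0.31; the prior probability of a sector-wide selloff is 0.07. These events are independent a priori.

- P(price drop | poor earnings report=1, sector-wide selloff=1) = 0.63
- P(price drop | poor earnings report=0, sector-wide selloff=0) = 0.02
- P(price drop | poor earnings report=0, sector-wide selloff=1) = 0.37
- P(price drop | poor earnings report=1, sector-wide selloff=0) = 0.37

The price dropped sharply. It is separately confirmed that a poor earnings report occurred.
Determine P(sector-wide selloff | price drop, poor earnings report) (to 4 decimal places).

P(sector-wide selloff | price drop, poor earnings report) ≈ 0.1136

Weight on sector-wide selloff=true, given the evidence: 0.63·0.07 = 0.044100
The normalizing constant is 0.37·0.93 + 0.63·0.07 = 0.388200
P(sector-wide selloff | price drop, poor earnings report) = 0.044100/0.388200 ≈ 0.1136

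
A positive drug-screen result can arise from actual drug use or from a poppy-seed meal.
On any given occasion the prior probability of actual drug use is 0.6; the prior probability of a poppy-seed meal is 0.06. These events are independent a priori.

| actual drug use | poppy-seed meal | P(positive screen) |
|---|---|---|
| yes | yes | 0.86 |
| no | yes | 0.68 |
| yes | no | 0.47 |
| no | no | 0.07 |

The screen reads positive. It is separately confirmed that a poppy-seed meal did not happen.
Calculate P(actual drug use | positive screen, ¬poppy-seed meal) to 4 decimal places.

For the numerator, keep only actual drug use=true terms: 0.47×0.6 = 0.282000
Normalizer over all consistent configurations: 0.07×0.4 + 0.47×0.6 = 0.310000
P(actual drug use | positive screen, ¬poppy-seed meal) = 0.282000/0.310000 ≈ 0.9097

P(actual drug use | positive screen, ¬poppy-seed meal) ≈ 0.9097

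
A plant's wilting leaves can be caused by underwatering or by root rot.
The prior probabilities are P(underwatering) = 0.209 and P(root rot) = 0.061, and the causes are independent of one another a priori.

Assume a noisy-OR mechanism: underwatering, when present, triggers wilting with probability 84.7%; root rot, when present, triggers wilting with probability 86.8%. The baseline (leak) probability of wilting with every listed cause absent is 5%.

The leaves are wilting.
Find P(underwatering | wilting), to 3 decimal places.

Under noisy-OR, P(wilting | causes) = 1 − (1−0.05)·∏(1−qᵢ) over the active causes.
P(wilting) = 0.05·0.791·0.939 + 0.8746·0.791·0.061 + 0.85465·0.209·0.939 + 0.980814·0.209·0.061 = 0.037137 + 0.042200 + 0.167726 + 0.012504 = 0.259567
Restricting to configurations with underwatering present: 0.167726 + 0.012504 = 0.180230.
So P(underwatering | wilting) = 0.180230/0.259567 ≈ 0.694.

P(underwatering | wilting) ≈ 0.694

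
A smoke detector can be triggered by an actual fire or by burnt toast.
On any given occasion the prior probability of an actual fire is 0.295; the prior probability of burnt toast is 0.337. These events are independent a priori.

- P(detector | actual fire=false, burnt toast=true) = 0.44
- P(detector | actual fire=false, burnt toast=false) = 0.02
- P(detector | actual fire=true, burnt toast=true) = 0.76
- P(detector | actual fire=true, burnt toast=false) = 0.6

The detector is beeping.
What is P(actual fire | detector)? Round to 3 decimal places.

P(actual fire | detector) ≈ 0.629

Sum P(detector|·) weighted by the priors over the 4 (actual fire, burnt toast) configurations:
  P(detector) = 0.02·0.705·0.663 + 0.44·0.705·0.337 + 0.6·0.295·0.663 + 0.76·0.295·0.337
        = 0.009348 + 0.104537 + 0.117351 + 0.075555 = 0.306791
Configurations with actual fire contribute 0.192906, so
  P(actual fire | detector) = 0.192906 / 0.306791 ≈ 0.629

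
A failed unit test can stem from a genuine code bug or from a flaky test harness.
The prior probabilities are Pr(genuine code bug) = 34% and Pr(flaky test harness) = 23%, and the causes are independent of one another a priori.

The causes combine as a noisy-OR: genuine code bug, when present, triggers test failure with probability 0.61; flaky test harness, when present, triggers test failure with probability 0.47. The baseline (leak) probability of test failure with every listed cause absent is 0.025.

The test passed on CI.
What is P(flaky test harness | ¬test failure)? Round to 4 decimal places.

P(flaky test harness | ¬test failure) ≈ 0.1367

Under noisy-OR, P(test failure | causes) = 1 − (1−0.025)·∏(1−qᵢ) over the active causes.
P(¬test failure) = 0.975*0.66*0.77 + 0.51675*0.66*0.23 + 0.38025*0.34*0.77 + 0.201533*0.34*0.23 = 0.495495 + 0.078443 + 0.099549 + 0.015760 = 0.689247
The flaky test harness-present share is 0.078443 + 0.015760 = 0.094203.
So P(flaky test harness | ¬test failure) = 0.094203/0.689247 ≈ 0.1367.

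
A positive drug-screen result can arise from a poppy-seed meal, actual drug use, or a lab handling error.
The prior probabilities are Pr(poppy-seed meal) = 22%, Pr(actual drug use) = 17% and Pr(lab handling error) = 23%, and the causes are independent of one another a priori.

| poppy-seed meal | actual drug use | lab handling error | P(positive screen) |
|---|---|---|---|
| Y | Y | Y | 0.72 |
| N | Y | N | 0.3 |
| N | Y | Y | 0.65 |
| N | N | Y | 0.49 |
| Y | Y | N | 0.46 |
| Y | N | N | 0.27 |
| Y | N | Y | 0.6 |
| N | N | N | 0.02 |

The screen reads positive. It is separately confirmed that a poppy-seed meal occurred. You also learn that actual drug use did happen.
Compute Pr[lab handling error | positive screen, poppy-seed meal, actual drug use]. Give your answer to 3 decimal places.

Pr[lab handling error | positive screen, poppy-seed meal, actual drug use] ≈ 0.319

P(positive screen | poppy-seed meal, actual drug use) = 0.46·0.77 + 0.72·0.23 = 0.354200 + 0.165600 = 0.519800
The lab handling error-present share is 0.72·0.23 = 0.165600.
Hence the posterior is 0.165600/0.519800 ≈ 0.319.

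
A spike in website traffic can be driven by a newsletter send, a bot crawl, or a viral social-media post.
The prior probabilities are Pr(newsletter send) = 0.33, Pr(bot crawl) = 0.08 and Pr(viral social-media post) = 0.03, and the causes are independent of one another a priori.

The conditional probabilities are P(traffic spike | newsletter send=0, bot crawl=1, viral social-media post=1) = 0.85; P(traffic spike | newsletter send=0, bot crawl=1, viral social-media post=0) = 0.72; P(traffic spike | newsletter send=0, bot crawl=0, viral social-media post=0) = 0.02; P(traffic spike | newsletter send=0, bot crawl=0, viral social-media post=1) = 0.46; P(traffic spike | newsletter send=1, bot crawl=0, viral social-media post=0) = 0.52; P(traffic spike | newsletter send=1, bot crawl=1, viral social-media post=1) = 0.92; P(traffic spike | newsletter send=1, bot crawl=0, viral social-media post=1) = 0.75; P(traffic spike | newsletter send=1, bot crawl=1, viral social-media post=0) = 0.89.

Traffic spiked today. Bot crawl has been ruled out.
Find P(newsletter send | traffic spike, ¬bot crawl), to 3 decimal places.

Enumerate the 4 (newsletter send, viral social-media post) configurations and weight by the priors:
  P(traffic spike | ¬bot crawl) = 0.02*0.67*0.97 + 0.46*0.67*0.03 + 0.52*0.33*0.97 + 0.75*0.33*0.03
        = 0.012998 + 0.009246 + 0.166452 + 0.007425 = 0.196121
Configurations with newsletter send contribute 0.173877, so
  P(newsletter send | traffic spike, ¬bot crawl) = 0.173877 / 0.196121 ≈ 0.887

P(newsletter send | traffic spike, ¬bot crawl) ≈ 0.887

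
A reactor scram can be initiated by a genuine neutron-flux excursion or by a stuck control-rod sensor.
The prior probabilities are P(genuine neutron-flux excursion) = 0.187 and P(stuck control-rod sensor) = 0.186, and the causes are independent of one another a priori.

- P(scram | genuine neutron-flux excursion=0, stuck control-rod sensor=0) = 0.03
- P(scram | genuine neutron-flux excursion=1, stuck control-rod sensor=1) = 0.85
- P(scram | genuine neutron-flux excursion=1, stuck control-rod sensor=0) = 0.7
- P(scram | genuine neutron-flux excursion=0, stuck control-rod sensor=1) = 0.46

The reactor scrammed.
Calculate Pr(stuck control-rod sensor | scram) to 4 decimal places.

P(scram) = 0.03·0.813·0.814 + 0.46·0.813·0.186 + 0.7·0.187·0.814 + 0.85·0.187·0.186 = 0.019853 + 0.069560 + 0.106553 + 0.029565 = 0.225531
Restricting to configurations with stuck control-rod sensor present: 0.069560 + 0.029565 = 0.099125.
So P(stuck control-rod sensor | scram) = 0.099125/0.225531 ≈ 0.4395.

Pr(stuck control-rod sensor | scram) ≈ 0.4395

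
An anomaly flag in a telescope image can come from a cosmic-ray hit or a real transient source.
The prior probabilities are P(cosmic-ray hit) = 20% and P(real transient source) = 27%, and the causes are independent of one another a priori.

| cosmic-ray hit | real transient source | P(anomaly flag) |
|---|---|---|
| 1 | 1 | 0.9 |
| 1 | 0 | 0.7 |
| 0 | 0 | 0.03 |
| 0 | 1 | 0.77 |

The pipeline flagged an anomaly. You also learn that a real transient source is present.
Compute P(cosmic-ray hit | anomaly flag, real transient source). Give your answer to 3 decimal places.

Sum P(anomaly flag|·) weighted by the priors over both values of cosmic-ray hit:
  P(anomaly flag | real transient source) = 0.77*0.8 + 0.9*0.2
        = 0.616000 + 0.180000 = 0.796000
Configurations with cosmic-ray hit contribute 0.180000, so
  P(cosmic-ray hit | anomaly flag, real transient source) = 0.180000 / 0.796000 ≈ 0.226

P(cosmic-ray hit | anomaly flag, real transient source) ≈ 0.226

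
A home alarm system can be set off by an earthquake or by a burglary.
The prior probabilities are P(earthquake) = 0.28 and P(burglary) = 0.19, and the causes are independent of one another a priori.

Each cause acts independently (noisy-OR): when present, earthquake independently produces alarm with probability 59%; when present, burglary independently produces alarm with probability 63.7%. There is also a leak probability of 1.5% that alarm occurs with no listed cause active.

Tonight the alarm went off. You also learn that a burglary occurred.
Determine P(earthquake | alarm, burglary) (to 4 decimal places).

Under noisy-OR, P(alarm | causes) = 1 − (1−0.015)·∏(1−qᵢ) over the active causes.
By total probability over both values of earthquake:
  P(alarm | burglary) = 0.642445×0.72 + 0.853402×0.28
        = 0.462560 + 0.238953 = 0.701513
Keeping only the earthquake-present terms gives 0.238953, so
  P(earthquake | alarm, burglary) = 0.238953 / 0.701513 ≈ 0.3406

P(earthquake | alarm, burglary) ≈ 0.3406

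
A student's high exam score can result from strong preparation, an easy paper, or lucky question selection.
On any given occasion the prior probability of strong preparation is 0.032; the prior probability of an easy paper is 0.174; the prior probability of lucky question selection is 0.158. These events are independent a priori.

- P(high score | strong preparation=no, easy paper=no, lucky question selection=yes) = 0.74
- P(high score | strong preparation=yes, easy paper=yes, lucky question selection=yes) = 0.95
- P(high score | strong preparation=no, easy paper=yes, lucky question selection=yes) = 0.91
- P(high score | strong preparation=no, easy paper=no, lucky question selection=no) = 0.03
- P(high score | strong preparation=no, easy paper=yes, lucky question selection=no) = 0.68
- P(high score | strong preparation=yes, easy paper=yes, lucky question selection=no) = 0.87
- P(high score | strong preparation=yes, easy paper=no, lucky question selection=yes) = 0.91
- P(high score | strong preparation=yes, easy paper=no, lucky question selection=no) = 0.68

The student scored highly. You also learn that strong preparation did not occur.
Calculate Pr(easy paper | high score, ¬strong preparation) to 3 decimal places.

Pr(easy paper | high score, ¬strong preparation) ≈ 0.515

P(high score | ¬strong preparation) = 0.03*0.826*0.842 + 0.74*0.826*0.158 + 0.68*0.174*0.842 + 0.91*0.174*0.158 = 0.020865 + 0.096576 + 0.099625 + 0.025018 = 0.242084
Restricting to configurations with easy paper present: 0.099625 + 0.025018 = 0.124643.
P(easy paper | high score, ¬strong preparation) = 0.124643 / 0.242084 ≈ 0.515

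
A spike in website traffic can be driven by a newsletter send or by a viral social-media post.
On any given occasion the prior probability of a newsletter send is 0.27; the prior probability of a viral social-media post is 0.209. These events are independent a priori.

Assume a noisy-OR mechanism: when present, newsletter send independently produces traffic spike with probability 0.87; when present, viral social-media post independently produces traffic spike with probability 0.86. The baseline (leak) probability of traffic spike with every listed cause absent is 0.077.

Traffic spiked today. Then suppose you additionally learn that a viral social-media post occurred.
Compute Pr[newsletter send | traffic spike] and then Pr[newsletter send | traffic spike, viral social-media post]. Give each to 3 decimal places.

Under noisy-OR, P(traffic spike | causes) = 1 − (1−0.077)·∏(1−qᵢ) over the active causes.
By total probability over the 4 (newsletter send, viral social-media post) configurations:
  P(traffic spike) = 0.077×0.73×0.791 + 0.87078×0.73×0.209 + 0.88001×0.27×0.791 + 0.983201×0.27×0.209
        = 0.044462 + 0.132855 + 0.187944 + 0.055482 = 0.420743
Configurations with newsletter send contribute 0.243426, so
  P(newsletter send | traffic spike) = 0.243426 / 0.420743 ≈ 0.579

Now condition on the additional information:
For the numerator, keep only newsletter send=true terms: 0.983201·0.27 = 0.265464
Denominator P(traffic spike | viral social-media post): 0.87078·0.73 + 0.983201·0.27 = 0.901133
Posterior = 0.265464 / 0.901133 ≈ 0.295

Pr[newsletter send | traffic spike] ≈ 0.579; Pr[newsletter send | traffic spike, viral social-media post] ≈ 0.295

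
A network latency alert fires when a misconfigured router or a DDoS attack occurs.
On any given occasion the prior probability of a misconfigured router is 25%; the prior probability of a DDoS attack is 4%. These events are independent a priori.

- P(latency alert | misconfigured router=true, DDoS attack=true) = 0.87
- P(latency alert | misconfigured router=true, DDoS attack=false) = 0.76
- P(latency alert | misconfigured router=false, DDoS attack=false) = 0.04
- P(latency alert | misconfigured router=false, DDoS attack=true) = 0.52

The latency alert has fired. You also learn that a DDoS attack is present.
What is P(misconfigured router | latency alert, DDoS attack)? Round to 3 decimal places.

P(misconfigured router | latency alert, DDoS attack) ≈ 0.358

Sum P(latency alert|·) weighted by the priors over both values of misconfigured router:
  P(latency alert | DDoS attack) = 0.52×0.75 + 0.87×0.25
        = 0.390000 + 0.217500 = 0.607500
Configurations with misconfigured router contribute 0.217500, so
  P(misconfigured router | latency alert, DDoS attack) = 0.217500 / 0.607500 ≈ 0.358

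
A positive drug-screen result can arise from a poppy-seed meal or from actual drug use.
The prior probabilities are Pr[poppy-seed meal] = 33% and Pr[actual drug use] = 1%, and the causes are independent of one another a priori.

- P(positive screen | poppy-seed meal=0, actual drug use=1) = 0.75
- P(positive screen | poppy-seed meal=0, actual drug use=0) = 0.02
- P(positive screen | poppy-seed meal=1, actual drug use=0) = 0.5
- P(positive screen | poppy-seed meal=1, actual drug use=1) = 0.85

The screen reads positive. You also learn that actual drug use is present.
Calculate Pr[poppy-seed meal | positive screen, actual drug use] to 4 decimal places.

Pr[poppy-seed meal | positive screen, actual drug use] ≈ 0.3582

By total probability over both values of poppy-seed meal:
  P(positive screen | actual drug use) = 0.75*0.67 + 0.85*0.33
        = 0.502500 + 0.280500 = 0.783000
The terms with poppy-seed meal present sum to 0.280500, so
  P(poppy-seed meal | positive screen, actual drug use) = 0.280500 / 0.783000 ≈ 0.3582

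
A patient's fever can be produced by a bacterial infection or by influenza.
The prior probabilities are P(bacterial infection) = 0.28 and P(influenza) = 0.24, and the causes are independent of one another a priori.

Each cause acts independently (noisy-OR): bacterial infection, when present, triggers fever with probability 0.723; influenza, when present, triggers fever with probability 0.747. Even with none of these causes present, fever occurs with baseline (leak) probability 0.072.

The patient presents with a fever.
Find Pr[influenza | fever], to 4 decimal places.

Pr[influenza | fever] ≈ 0.4969

Under noisy-OR, P(fever | causes) = 1 − (1−0.072)·∏(1−qᵢ) over the active causes.
By total probability over the 4 (bacterial infection, influenza) configurations:
  P(fever) = 0.072·0.72·0.76 + 0.765216·0.72·0.24 + 0.742944·0.28·0.76 + 0.934965·0.28·0.24
        = 0.039398 + 0.132229 + 0.158098 + 0.062830 = 0.392555
Configurations with influenza contribute 0.195059, so
  P(influenza | fever) = 0.195059 / 0.392555 ≈ 0.4969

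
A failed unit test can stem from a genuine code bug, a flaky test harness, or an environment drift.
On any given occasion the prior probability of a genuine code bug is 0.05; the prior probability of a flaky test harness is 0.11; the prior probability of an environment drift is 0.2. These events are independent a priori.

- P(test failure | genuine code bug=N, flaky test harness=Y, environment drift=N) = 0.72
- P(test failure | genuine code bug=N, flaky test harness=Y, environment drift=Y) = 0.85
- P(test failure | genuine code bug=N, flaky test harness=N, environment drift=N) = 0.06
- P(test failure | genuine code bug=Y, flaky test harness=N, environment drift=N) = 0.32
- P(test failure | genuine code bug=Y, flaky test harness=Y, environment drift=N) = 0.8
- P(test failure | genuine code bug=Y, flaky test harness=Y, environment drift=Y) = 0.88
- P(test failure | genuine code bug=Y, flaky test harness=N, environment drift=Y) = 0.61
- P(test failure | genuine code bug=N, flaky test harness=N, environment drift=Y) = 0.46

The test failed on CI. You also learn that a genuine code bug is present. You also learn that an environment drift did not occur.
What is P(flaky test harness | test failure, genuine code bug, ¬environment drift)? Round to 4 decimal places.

P(flaky test harness | test failure, genuine code bug, ¬environment drift) ≈ 0.2361

Weight on flaky test harness=true, given the evidence: 0.8×0.11 = 0.088000
Denominator P(test failure | genuine code bug, ¬environment drift): 0.32×0.89 + 0.8×0.11 = 0.372800
Posterior = 0.088000 / 0.372800 ≈ 0.2361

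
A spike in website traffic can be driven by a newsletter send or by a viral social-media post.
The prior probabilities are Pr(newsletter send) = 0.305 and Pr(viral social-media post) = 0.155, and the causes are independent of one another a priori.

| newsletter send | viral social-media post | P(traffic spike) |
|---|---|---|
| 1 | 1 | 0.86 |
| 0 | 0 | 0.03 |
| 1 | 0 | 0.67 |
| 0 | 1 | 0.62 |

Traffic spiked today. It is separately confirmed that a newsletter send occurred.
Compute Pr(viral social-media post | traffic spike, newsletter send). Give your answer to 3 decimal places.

Pr(viral social-media post | traffic spike, newsletter send) ≈ 0.191

P(traffic spike | newsletter send) = 0.67*0.845 + 0.86*0.155 = 0.566150 + 0.133300 = 0.699450
Of this, 0.133300 comes from 0.86*0.155 (the viral social-media post=true cases).
So P(viral social-media post | traffic spike, newsletter send) = 0.133300/0.699450 ≈ 0.191.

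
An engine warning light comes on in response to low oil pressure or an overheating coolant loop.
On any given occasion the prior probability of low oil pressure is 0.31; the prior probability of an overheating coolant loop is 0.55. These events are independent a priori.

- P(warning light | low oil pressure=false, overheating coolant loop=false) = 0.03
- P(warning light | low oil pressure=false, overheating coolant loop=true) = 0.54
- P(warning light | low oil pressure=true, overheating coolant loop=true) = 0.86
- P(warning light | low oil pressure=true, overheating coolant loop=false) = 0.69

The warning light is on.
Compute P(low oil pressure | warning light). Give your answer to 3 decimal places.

Weight on low oil pressure=true, given the evidence: 0.096255 + 0.146630 = 0.242885
Normalizer over all consistent configurations: 0.03·0.69·0.45 + 0.54·0.69·0.55 + 0.69·0.31·0.45 + 0.86·0.31·0.55 = 0.457130
Posterior = 0.242885 / 0.457130 ≈ 0.531

P(low oil pressure | warning light) ≈ 0.531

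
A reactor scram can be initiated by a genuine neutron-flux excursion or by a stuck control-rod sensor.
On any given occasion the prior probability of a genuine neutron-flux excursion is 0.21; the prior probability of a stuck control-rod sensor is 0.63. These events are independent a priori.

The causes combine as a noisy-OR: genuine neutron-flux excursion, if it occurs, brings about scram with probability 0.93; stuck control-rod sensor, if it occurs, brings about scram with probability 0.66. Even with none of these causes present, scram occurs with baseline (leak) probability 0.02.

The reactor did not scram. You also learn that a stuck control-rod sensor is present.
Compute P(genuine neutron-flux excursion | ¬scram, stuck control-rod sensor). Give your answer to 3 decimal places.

Under noisy-OR, P(scram | causes) = 1 − (1−0.02)·∏(1−qᵢ) over the active causes.
Weight on genuine neutron-flux excursion=true, given the evidence: 0.023324×0.21 = 0.004898
The normalizing constant is 0.3332×0.79 + 0.023324×0.21 = 0.268126
P(genuine neutron-flux excursion | ¬scram, stuck control-rod sensor) = 0.004898/0.268126 ≈ 0.018

P(genuine neutron-flux excursion | ¬scram, stuck control-rod sensor) ≈ 0.018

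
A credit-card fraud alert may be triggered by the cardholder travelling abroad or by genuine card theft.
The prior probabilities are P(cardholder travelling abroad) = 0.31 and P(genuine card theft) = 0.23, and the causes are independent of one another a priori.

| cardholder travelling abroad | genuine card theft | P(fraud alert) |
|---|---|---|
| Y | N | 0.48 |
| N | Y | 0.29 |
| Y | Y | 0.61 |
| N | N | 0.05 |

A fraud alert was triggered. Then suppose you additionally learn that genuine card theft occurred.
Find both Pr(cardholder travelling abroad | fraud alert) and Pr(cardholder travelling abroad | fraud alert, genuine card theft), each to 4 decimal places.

Pr(cardholder travelling abroad | fraud alert) ≈ 0.6853; Pr(cardholder travelling abroad | fraud alert, genuine card theft) ≈ 0.4859

P(fraud alert) = 0.05×0.69×0.77 + 0.29×0.69×0.23 + 0.48×0.31×0.77 + 0.61×0.31×0.23 = 0.026565 + 0.046023 + 0.114576 + 0.043493 = 0.230657
Of this, 0.158069 comes from 0.114576 + 0.043493 (the cardholder travelling abroad=true cases).
P(cardholder travelling abroad | fraud alert) = 0.158069 / 0.230657 ≈ 0.6853

Now condition on the additional information:
Sum P(fraud alert|·) weighted by the priors over both values of cardholder travelling abroad:
  P(fraud alert | genuine card theft) = 0.29·0.69 + 0.61·0.31
        = 0.200100 + 0.189100 = 0.389200
Keeping only the cardholder travelling abroad-present terms gives 0.189100, so
  P(cardholder travelling abroad | fraud alert, genuine card theft) = 0.189100 / 0.389200 ≈ 0.4859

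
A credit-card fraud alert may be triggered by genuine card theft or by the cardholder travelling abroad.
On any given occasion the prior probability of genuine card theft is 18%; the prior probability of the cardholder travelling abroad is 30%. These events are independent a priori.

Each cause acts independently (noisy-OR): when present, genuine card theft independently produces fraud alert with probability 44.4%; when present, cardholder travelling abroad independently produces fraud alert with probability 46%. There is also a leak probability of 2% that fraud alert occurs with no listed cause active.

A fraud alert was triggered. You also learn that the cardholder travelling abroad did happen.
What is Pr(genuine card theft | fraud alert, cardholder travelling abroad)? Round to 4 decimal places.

Under noisy-OR, P(fraud alert | causes) = 1 − (1−0.02)·∏(1−qᵢ) over the active causes.
For the numerator, keep only genuine card theft=true terms: 0.705765×0.18 = 0.127038
The normalizing constant is 0.4708×0.82 + 0.705765×0.18 = 0.513094
P(genuine card theft | fraud alert, cardholder travelling abroad) = 0.127038/0.513094 ≈ 0.2476

Pr(genuine card theft | fraud alert, cardholder travelling abroad) ≈ 0.2476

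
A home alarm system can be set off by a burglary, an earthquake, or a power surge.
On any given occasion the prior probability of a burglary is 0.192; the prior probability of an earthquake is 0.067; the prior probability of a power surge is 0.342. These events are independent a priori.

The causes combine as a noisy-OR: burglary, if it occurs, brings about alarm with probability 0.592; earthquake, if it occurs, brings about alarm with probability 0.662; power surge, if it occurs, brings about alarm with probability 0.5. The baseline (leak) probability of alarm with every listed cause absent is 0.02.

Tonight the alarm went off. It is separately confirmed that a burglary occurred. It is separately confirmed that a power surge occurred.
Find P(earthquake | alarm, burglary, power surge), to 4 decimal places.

P(earthquake | alarm, burglary, power surge) ≈ 0.0772

Under noisy-OR, P(alarm | causes) = 1 − (1−0.02)·∏(1−qᵢ) over the active causes.
P(alarm | burglary, power surge) = 0.80008×0.933 + 0.932427×0.067 = 0.746475 + 0.062473 = 0.808948
Of this, 0.062473 comes from 0.932427×0.067 (the earthquake=true cases).
P(earthquake | alarm, burglary, power surge) = 0.062473 / 0.808948 ≈ 0.0772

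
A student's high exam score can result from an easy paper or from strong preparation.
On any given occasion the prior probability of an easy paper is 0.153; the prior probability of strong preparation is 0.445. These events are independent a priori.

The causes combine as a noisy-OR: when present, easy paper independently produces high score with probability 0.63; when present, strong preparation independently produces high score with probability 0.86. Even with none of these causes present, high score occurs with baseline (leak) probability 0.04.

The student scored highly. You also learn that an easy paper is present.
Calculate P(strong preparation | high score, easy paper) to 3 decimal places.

Under noisy-OR, P(high score | causes) = 1 − (1−0.04)·∏(1−qᵢ) over the active causes.
Weight on strong preparation=true, given the evidence: 0.950272*0.445 = 0.422871
Normalizer over all consistent configurations: 0.6448*0.555 + 0.950272*0.445 = 0.780735
Posterior = 0.422871 / 0.780735 ≈ 0.542

P(strong preparation | high score, easy paper) ≈ 0.542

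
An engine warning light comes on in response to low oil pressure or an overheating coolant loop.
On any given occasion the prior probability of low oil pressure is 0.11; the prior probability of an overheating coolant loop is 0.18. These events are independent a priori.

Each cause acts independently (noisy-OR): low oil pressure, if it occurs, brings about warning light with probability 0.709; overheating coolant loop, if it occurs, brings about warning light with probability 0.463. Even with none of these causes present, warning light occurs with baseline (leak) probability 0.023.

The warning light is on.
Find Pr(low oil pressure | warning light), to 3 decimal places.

Under noisy-OR, P(warning light | causes) = 1 − (1−0.023)·∏(1−qᵢ) over the active causes.
P(warning light) = 0.023·0.89·0.82 + 0.475351·0.89·0.18 + 0.715693·0.11·0.82 + 0.847327·0.11·0.18 = 0.016785 + 0.076151 + 0.064556 + 0.016777 = 0.174269
The low oil pressure-present share is 0.064556 + 0.016777 = 0.081333.
So P(low oil pressure | warning light) = 0.081333/0.174269 ≈ 0.467.

Pr(low oil pressure | warning light) ≈ 0.467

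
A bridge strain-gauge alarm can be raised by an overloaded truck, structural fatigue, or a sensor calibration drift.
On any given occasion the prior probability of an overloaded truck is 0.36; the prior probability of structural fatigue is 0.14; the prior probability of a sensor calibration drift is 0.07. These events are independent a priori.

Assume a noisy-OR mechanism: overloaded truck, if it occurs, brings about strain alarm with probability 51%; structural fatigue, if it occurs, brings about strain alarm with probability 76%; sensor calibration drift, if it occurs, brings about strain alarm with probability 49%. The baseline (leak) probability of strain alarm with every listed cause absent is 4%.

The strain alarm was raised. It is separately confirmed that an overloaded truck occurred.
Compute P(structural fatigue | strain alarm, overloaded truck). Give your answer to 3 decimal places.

Under noisy-OR, P(strain alarm | causes) = 1 − (1−0.04)·∏(1−qᵢ) over the active causes.
For the numerator, keep only structural fatigue=true terms: 0.115501 + 0.009236 = 0.124737
Normalizer over all consistent configurations: 0.5296*0.86*0.93 + 0.760096*0.86*0.07 + 0.887104*0.14*0.93 + 0.942423*0.14*0.07 = 0.594069
P(structural fatigue | strain alarm, overloaded truck) = 0.124737/0.594069 ≈ 0.210

P(structural fatigue | strain alarm, overloaded truck) ≈ 0.210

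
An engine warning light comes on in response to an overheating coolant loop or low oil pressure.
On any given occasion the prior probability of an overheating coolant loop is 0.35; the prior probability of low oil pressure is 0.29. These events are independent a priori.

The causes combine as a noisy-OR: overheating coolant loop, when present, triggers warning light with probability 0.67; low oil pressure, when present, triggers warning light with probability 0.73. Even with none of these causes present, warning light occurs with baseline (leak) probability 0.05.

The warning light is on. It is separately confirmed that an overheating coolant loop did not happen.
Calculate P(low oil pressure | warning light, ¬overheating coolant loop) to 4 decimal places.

P(low oil pressure | warning light, ¬overheating coolant loop) ≈ 0.8586

Under noisy-OR, P(warning light | causes) = 1 − (1−0.05)·∏(1−qᵢ) over the active causes.
Enumerate both values of low oil pressure and weight by the priors:
  P(warning light | ¬overheating coolant loop) = 0.05×0.71 + 0.7435×0.29
        = 0.035500 + 0.215615 = 0.251115
The terms with low oil pressure present sum to 0.215615, so
  P(low oil pressure | warning light, ¬overheating coolant loop) = 0.215615 / 0.251115 ≈ 0.8586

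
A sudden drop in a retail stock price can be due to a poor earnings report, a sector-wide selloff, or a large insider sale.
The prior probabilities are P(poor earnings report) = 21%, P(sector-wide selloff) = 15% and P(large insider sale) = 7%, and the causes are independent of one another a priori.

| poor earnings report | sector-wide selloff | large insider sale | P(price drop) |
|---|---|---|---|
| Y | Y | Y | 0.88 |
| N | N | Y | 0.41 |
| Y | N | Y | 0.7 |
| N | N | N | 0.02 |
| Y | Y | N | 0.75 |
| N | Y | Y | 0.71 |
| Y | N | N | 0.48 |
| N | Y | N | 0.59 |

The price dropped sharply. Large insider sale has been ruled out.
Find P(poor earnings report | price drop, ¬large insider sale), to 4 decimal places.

P(poor earnings report | price drop, ¬large insider sale) ≈ 0.5674

Weight on poor earnings report=true, given the evidence: 0.085680 + 0.023625 = 0.109305
Normalizer over all consistent configurations: 0.02·0.79·0.85 + 0.59·0.79·0.15 + 0.48·0.21·0.85 + 0.75·0.21·0.15 = 0.192650
P(poor earnings report | price drop, ¬large insider sale) = 0.109305/0.192650 ≈ 0.5674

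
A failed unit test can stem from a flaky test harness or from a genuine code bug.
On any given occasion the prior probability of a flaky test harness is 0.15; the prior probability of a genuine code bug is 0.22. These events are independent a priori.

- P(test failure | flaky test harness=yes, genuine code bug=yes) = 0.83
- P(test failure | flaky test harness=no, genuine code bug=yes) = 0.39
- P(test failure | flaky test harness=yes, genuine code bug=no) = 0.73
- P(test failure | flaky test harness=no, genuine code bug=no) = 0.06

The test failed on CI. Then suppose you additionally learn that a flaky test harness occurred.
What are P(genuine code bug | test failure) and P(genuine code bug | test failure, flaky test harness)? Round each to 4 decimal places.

Enumerate the 4 (flaky test harness, genuine code bug) configurations and weight by the priors:
  P(test failure) = 0.06*0.85*0.78 + 0.39*0.85*0.22 + 0.73*0.15*0.78 + 0.83*0.15*0.22
        = 0.039780 + 0.072930 + 0.085410 + 0.027390 = 0.225510
The terms with genuine code bug present sum to 0.100320, so
  P(genuine code bug | test failure) = 0.100320 / 0.225510 ≈ 0.4449

With the extra evidence:
Numerator (weight on configurations with genuine code bug): 0.83·0.22 = 0.182600
Normalizer over all consistent configurations: 0.73·0.78 + 0.83·0.22 = 0.752000
P(genuine code bug | test failure, flaky test harness) = 0.182600/0.752000 ≈ 0.2428
This is intercausal reasoning (explaining away): once flaky test harness accounts for the test failure, genuine code bug becomes less likely.

P(genuine code bug | test failure) ≈ 0.4449; P(genuine code bug | test failure, flaky test harness) ≈ 0.2428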